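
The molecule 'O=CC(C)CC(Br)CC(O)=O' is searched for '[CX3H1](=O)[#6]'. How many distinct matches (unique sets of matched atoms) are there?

[CX3H1](=O)[#6] is the SMARTS for an aldehyde: an sp2 carbon with one H, double-bonded to O and single-bonded to carbon.
Exactly one fragment in the molecule meets all constraints, giving 1 match.

1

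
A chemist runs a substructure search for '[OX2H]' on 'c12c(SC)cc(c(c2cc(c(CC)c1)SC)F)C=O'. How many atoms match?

0

Check the 19 heavy atoms by environment: 7× c (aromatic, H0, X3) → no; 3× c (aromatic, H1, X3) → no; 1× F (H0, X1) → no; 2× S (H0, X2) → no; 3× C (H3, X4) → no; 1× C (H1, X3) → no; 1× O (H0, X1) → no; 1× C (H2, X4) → no.
No environment satisfies the query, so 0 matching atoms.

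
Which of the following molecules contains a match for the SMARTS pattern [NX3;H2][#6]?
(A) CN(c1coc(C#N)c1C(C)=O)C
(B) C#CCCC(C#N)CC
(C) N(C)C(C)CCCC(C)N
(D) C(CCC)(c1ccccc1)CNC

C

[NX3;H2][#6] describes a trivalent nitrogen with two H attached to carbon (a primary amine).
(A) has a nitrile (-C#N) but the nitrogen is NX1 (triple-bonded), not NX3 with two H.
(B) has a nitrile (-C#N) but the nitrogen is NX1 (triple-bonded), not NX3 with two H.
(C) contains a primary amino group (-NH2), which satisfies every atom and bond constraint.
(D) has an N-methylamino group (-NHCH3) but the nitrogen bears two carbons and only one H (H1), not H2.
So the answer is (C).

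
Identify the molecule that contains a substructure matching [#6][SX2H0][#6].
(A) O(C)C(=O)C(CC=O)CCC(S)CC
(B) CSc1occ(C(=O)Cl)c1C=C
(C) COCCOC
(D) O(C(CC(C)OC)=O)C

B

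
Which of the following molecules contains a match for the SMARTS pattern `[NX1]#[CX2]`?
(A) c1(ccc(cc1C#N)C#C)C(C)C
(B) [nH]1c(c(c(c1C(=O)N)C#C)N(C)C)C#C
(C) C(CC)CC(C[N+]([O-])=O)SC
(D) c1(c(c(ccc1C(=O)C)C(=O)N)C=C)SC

[NX1]#[CX2] describes a nitrogen triple-bonded to a two-connected carbon (a nitrile).
(A) contains a nitrile (-C#N), which satisfies every atom and bond constraint.
(B) has a primary amide (-C(=O)NH2) but the nitrogen is NX3, not NX1.
(C) has a nitro group (-[N+](=O)[O-]) but there is no C#N triple bond.
(D) has a primary amide (-C(=O)NH2) but the nitrogen is NX3, not NX1.
So the answer is (A).

A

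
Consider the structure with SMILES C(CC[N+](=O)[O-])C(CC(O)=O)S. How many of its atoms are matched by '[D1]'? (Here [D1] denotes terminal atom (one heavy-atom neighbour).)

5

The query [D1] means: atom with exactly one heavy-atom neighbour (degree 1).
Check the 12 heavy atoms by environment: 4× C (D2) → no; 2× C (D3) → no; 3× O (D1) → match; 1× N (charge +1, D3) → no; 1× O (charge -1, D1) → match; 1× S (D1) → match.
Summing the matching environments: 3 + 1 + 1 = 5 matching atoms.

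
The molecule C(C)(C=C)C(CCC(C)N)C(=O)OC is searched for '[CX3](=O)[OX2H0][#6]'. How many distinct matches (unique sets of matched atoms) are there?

1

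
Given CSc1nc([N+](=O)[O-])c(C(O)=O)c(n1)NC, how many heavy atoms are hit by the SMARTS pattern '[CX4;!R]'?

2

The query [CX4;!R] means: aliphatic carbon with four total connections, not in a ring.
Check the 16 heavy atoms by environment: 2× n (aromatic, X2, in 6-ring) → no; 4× c (aromatic, X3, in 6-ring) → no; 1× C (X3, acyclic) → no; 2× O (X1, acyclic) → no; 1× O (X2, acyclic) → no; 1× N (X3, acyclic) → no; 2× C (X4, acyclic) → match; 1× S (X2, acyclic) → no; 1× N (charge +1, X3, acyclic) → no; 1× O (charge -1, X1, acyclic) → no.
That gives 2 matching atoms.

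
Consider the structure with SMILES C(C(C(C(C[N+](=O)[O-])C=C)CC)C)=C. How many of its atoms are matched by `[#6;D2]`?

4

The query [#6;D2] means: any carbon bonded to exactly two heavy atoms.
Check the 14 heavy atoms by environment: 4× C (D2) → match; 3× C (D3) → no; 4× C (D1) → no; 1× N (charge +1, D3) → no; 1× O (charge -1, D1) → no; 1× O (D1) → no.
That gives 4 matching atoms.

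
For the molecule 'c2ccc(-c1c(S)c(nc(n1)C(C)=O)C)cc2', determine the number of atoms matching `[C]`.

Check the 17 heavy atoms by environment: 2× n (aromatic) → no; 10× c (aromatic) → no; 3× C → match; 1× O → no; 1× S → no.
That gives 3 matching atoms.

3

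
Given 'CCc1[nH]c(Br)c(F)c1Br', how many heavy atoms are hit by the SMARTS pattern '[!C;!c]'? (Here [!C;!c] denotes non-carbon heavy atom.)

4

The query [!C;!c] means: neither aliphatic nor aromatic carbon — same as [!#6].
Check the 10 heavy atoms by environment: 1× n (aromatic) → match; 4× c (aromatic) → no; 2× C → no; 2× Br → match; 1× F → match.
Summing the matching environments: 1 + 2 + 1 = 4 matching atoms.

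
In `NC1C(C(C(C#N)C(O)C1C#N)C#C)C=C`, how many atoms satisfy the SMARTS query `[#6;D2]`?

The query [#6;D2] means: any carbon bonded to exactly two heavy atoms.
Check the 16 heavy atoms by environment: 6× C (D3) → no; 4× C (D2) → match; 3× N (D1) → no; 2× C (D1) → no; 1× O (D1) → no.
That gives 4 matching atoms.

4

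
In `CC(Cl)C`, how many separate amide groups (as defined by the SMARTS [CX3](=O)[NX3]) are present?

[CX3](=O)[NX3] is the SMARTS for an amide: a carbonyl carbon bonded to a trivalent nitrogen.
No fragment in the molecule satisfies every constraint, giving 0 matches.

0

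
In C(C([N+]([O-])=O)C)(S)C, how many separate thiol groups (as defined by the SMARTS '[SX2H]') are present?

1

[SX2H] is the SMARTS for a thiol: an aliphatic sulfur with two connections, one being H.
Exactly one fragment in the molecule meets all constraints, giving 1 match.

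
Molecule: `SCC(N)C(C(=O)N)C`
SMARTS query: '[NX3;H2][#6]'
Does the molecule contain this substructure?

Yes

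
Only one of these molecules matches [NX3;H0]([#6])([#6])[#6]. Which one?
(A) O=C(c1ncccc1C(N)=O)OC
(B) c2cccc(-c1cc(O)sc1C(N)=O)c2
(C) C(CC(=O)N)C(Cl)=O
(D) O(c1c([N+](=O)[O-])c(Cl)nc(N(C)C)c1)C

[NX3;H0]([#6])([#6])[#6] describes a trivalent nitrogen with no H, bonded to three carbons (a tertiary amine).
(A) has a primary amide (-C(=O)NH2) but the amide nitrogen has H2 and only one carbon neighbour.
(B) has a primary amide (-C(=O)NH2) but the amide nitrogen has H2 and only one carbon neighbour.
(C) has a primary amide (-C(=O)NH2) but the amide nitrogen has H2 and only one carbon neighbour.
(D) contains a dimethylamino group (-N(CH3)2), which satisfies every atom and bond constraint.
So the answer is (D).

D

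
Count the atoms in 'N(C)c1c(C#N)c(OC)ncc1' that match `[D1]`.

3

Check the 12 heavy atoms by environment: 1× n (aromatic, D2) → no; 2× c (aromatic, D2) → no; 3× c (aromatic, D3) → no; 1× N (D2) → no; 2× C (D1) → match; 1× O (D2) → no; 1× C (D2) → no; 1× N (D1) → match.
Summing the matching environments: 2 + 1 = 3 matching atoms.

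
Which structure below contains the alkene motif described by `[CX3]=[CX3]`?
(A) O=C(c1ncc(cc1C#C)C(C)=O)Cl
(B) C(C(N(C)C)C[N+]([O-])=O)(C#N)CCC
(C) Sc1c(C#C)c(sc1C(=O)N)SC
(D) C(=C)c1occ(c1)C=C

D

[CX3]=[CX3] describes a non-aromatic C=C double bond between two sp2 carbons (an alkene).
(A) has an ethynyl group (-C#CH) but the C-C bond is a triple bond, not a double bond.
(B) has an ethyl group (-CH2CH3) but its C-C bond is a single bond between CX4 carbons, not CX3=CX3.
(C) has an ethynyl group (-C#CH) but the C-C bond is a triple bond, not a double bond.
(D) contains a vinyl group (-CH=CH2), which satisfies every atom and bond constraint.
So the answer is (D).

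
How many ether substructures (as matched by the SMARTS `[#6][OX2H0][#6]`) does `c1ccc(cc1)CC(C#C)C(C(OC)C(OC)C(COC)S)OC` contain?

4

[#6][OX2H0][#6] is the SMARTS for an ether: an aliphatic oxygen bridging two carbons with no H on the oxygen.
The molecule carries 4 separate instances of a methoxy ether (-OCH3) meeting every constraint; each maps to a distinct set of atoms, giving 4 matches.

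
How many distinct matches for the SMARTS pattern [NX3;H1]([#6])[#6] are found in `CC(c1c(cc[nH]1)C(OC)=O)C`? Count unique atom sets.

0

[NX3;H1]([#6])[#6] is the SMARTS for a secondary amine: a trivalent nitrogen with one H, bonded to two carbons.
No fragment in the molecule satisfies every constraint, giving 0 matches.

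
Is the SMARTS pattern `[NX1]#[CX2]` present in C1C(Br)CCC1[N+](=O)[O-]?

No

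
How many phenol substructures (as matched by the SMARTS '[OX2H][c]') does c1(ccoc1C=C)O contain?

1

[OX2H][c] is the SMARTS for a phenol: a hydroxyl oxygen attached to an aromatic carbon.
Exactly one fragment in the molecule meets all constraints, giving 1 match.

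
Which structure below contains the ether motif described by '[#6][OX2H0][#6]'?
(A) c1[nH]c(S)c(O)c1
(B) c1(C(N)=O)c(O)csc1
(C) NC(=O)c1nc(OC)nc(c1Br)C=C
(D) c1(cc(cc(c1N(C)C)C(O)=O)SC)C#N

[#6][OX2H0][#6] describes an aliphatic oxygen bridging two carbons with no H on the oxygen (an ether).
(A) has a hydroxyl group (-OH) but the oxygen has H1, not H0 bridging two carbons.
(B) has a hydroxyl group (-OH) but the oxygen has H1, not H0 bridging two carbons.
(C) contains a methoxy ether (-OCH3), which satisfies every atom and bond constraint.
(D) has a carboxylic acid group (-C(=O)OH) but the -OH oxygen has H1; the =O is OX1, not OX2.
So the answer is (C).

C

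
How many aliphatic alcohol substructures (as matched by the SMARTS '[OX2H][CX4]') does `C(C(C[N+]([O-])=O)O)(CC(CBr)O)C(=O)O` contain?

[OX2H][CX4] is the SMARTS for an aliphatic alcohol: a hydroxyl oxygen bound to an sp3 (X4) carbon.
The molecule carries 2 separate instances of a hydroxyl group (-OH) meeting every constraint; each maps to a distinct set of atoms, giving 2 matches.

2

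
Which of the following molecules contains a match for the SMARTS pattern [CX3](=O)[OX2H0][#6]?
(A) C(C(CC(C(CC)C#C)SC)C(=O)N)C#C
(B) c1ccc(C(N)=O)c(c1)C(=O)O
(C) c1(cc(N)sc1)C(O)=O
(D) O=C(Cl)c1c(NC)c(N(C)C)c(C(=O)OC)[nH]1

D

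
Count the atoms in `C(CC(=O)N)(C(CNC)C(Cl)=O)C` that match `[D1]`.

The query [D1] means: atom with exactly one heavy-atom neighbour (degree 1).
Check the 13 heavy atoms by environment: 2× C (D2) → no; 4× C (D3) → no; 2× O (D1) → match; 1× Cl (D1) → match; 1× N (D2) → no; 2× C (D1) → match; 1× N (D1) → match.
Summing the matching environments: 2 + 1 + 2 + 1 = 6 matching atoms.

6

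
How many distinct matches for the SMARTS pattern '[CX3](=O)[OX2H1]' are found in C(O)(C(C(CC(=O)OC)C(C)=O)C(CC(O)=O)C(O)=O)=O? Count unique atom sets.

3

[CX3](=O)[OX2H1] is the SMARTS for a carboxylic acid: an sp2 carbon double-bonded to O and single-bonded to an -OH oxygen.
The molecule carries 3 separate instances of a carboxylic acid group (-C(=O)OH) meeting every constraint; each maps to a distinct set of atoms, giving 3 matches.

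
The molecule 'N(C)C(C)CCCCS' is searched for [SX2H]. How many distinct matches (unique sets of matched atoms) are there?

1

[SX2H] is the SMARTS for a thiol: an aliphatic sulfur with two connections, one being H.
Exactly one fragment in the molecule meets all constraints, giving 1 match.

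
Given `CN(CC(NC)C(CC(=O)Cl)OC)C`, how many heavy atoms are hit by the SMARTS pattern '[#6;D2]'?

2

The query [#6;D2] means: any carbon bonded to exactly two heavy atoms.
Check the 14 heavy atoms by environment: 2× C (D2) → match; 3× C (D3) → no; 1× N (D3) → no; 4× C (D1) → no; 1× N (D2) → no; 1× O (D1) → no; 1× Cl (D1) → no; 1× O (D2) → no.
That gives 2 matching atoms.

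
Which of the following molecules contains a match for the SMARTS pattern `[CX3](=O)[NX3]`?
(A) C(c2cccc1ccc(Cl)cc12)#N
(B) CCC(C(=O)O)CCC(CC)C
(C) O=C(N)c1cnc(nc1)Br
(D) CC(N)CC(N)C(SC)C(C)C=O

C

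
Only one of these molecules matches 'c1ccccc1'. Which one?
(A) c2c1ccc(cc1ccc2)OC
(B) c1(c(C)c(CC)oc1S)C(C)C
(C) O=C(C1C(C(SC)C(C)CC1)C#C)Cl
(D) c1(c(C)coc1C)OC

A

c1ccccc1 describes six aromatic carbons in a ring (a benzene ring).
(A) contains the required atom environment, so the pattern matches.
(B) has a methyl group (-CH3) but no six-membered all-carbon aromatic ring is present.
(C) has a methyl group (-CH3) but no six-membered all-carbon aromatic ring is present.
(D) has a methyl group (-CH3) but no six-membered all-carbon aromatic ring is present.
So the answer is (A).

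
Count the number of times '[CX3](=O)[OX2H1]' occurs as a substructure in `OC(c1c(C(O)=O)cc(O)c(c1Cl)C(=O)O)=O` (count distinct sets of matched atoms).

3

[CX3](=O)[OX2H1] is the SMARTS for a carboxylic acid: an sp2 carbon double-bonded to O and single-bonded to an -OH oxygen.
The molecule carries 3 separate instances of a carboxylic acid group (-C(=O)OH) meeting every constraint; each maps to a distinct set of atoms, giving 3 matches.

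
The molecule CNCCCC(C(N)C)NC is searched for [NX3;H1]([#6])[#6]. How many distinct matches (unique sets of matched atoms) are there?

2

[NX3;H1]([#6])[#6] is the SMARTS for a secondary amine: a trivalent nitrogen with one H, bonded to two carbons.
The molecule carries 2 separate instances of an N-methylamino group (-NHCH3) meeting every constraint; each maps to a distinct set of atoms, giving 2 matches.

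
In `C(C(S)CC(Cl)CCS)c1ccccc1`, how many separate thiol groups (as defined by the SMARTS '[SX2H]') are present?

2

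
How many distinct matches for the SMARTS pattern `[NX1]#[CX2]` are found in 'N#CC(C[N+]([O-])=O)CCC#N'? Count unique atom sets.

2

[NX1]#[CX2] is the SMARTS for a nitrile: a nitrogen triple-bonded to a two-connected carbon.
The molecule carries 2 separate instances of a nitrile (-C#N) meeting every constraint; each maps to a distinct set of atoms, giving 2 matches.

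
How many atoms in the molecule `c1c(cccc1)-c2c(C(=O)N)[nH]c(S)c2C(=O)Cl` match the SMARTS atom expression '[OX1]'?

2

Check the 18 heavy atoms by environment: 1× n (aromatic, X3) → no; 10× c (aromatic, X3) → no; 1× S (X2) → no; 2× C (X3) → no; 2× O (X1) → match; 1× Cl (X1) → no; 1× N (X3) → no.
That gives 2 matching atoms.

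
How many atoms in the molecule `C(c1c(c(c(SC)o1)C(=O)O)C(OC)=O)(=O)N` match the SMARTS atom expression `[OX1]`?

Check the 17 heavy atoms by environment: 1× o (aromatic, X2) → no; 4× c (aromatic, X3) → no; 1× S (X2) → no; 2× C (X4) → no; 3× C (X3) → no; 3× O (X1) → match; 1× N (X3) → no; 2× O (X2) → no.
That gives 3 matching atoms.

3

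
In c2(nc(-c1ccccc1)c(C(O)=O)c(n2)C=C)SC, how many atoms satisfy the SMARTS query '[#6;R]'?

10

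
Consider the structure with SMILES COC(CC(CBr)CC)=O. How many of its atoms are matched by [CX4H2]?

3

The query [CX4H2] means: sp3 carbon (X4) with exactly two hydrogens.
Check the 10 heavy atoms by environment: 3× C (H2, X4) → match; 1× C (H1, X4) → no; 2× C (H3, X4) → no; 1× C (H0, X3) → no; 1× O (H0, X1) → no; 1× O (H0, X2) → no; 1× Br (H0, X1) → no.
That gives 3 matching atoms.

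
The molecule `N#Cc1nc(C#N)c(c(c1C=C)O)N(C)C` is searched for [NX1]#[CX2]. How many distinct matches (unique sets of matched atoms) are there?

[NX1]#[CX2] is the SMARTS for a nitrile: a nitrogen triple-bonded to a two-connected carbon.
The molecule carries 2 separate instances of a nitrile (-C#N) meeting every constraint; each maps to a distinct set of atoms, giving 2 matches.

2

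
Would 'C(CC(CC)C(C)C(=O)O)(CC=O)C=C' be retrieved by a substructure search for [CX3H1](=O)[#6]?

Yes

The pattern [CX3H1](=O)[#6] describes an sp2 carbon with one H, double-bonded to O and single-bonded to carbon — an aldehyde.
The molecule carries an aldehyde (-CHO), whose atoms satisfy every constraint of the query, so the pattern matches.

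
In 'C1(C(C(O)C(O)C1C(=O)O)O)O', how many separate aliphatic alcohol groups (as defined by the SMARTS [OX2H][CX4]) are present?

4

[OX2H][CX4] is the SMARTS for an aliphatic alcohol: a hydroxyl oxygen bound to an sp3 (X4) carbon.
The molecule carries 4 separate instances of a hydroxyl group (-OH) meeting every constraint; each maps to a distinct set of atoms, giving 4 matches.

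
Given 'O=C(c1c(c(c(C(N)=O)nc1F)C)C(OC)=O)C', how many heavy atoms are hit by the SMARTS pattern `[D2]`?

2

Check the 18 heavy atoms by environment: 1× n (aromatic, D2) → match; 5× c (aromatic, D3) → no; 3× C (D3) → no; 3× O (D1) → no; 1× O (D2) → match; 3× C (D1) → no; 1× N (D1) → no; 1× F (D1) → no.
Summing the matching environments: 1 + 1 = 2 matching atoms.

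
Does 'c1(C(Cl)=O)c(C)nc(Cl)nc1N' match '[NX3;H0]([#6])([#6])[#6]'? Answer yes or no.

No

The pattern [NX3;H0]([#6])([#6])[#6] describes a trivalent nitrogen with no H, bonded to three carbons — a tertiary amine.
The closest candidate here is a primary amino group (-NH2), but the nitrogen has H2, not H0 with three carbons. No other fragment satisfies the full query, so there is no match.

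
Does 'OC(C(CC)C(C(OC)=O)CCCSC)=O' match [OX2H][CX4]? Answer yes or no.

No

The pattern [OX2H][CX4] describes a hydroxyl oxygen bound to an sp3 (X4) carbon — an aliphatic alcohol.
The closest candidate here is a carboxylic acid group (-C(=O)OH), but the -OH is on a CX3 carbonyl carbon, not a CX4 carbon. No other fragment satisfies the full query, so there is no match.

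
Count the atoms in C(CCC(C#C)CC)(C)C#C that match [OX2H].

0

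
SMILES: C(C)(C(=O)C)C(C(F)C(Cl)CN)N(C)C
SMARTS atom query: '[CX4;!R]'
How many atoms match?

9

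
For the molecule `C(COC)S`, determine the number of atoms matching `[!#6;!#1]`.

2

The query [!#6;!#1] means: not carbon and not hydrogen — any heteroatom.
Check the 5 heavy atoms by environment: 3× C → no; 1× S → match; 1× O → match.
Summing the matching environments: 1 + 1 = 2 matching atoms.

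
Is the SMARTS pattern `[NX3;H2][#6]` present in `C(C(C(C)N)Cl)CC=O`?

Yes

The pattern [NX3;H2][#6] describes a trivalent nitrogen with two H attached to carbon — a primary amine.
The molecule carries a primary amino group (-NH2), whose atoms satisfy every constraint of the query, so the pattern matches.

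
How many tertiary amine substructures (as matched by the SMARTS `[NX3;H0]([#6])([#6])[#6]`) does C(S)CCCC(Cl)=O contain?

[NX3;H0]([#6])([#6])[#6] is the SMARTS for a tertiary amine: a trivalent nitrogen with no H, bonded to three carbons.
No fragment in the molecule satisfies every constraint, giving 0 matches.

0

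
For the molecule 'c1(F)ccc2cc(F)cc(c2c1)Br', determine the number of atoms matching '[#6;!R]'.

Check the 13 heavy atoms by environment: 10× c (aromatic, in 6-ring) → no; 2× F (acyclic) → no; 1× Br (acyclic) → no.
No environment satisfies the query, so 0 matching atoms.

0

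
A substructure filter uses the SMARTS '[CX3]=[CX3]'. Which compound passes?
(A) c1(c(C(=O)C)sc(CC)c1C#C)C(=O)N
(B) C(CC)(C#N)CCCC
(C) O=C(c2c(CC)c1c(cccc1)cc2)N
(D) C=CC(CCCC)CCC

D

[CX3]=[CX3] describes a non-aromatic C=C double bond between two sp2 carbons (an alkene).
(A) has an ethynyl group (-C#CH) but the C-C bond is a triple bond, not a double bond.
(B) has an ethyl group (-CH2CH3) but its C-C bond is a single bond between CX4 carbons, not CX3=CX3.
(C) has an ethyl group (-CH2CH3) but its C-C bond is a single bond between CX4 carbons, not CX3=CX3.
(D) contains a vinyl group (-CH=CH2), which satisfies every atom and bond constraint.
So the answer is (D).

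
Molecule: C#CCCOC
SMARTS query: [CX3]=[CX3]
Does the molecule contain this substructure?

The pattern [CX3]=[CX3] describes a non-aromatic C=C double bond between two sp2 carbons — an alkene.
The closest candidate here is an ethynyl group (-C#CH), but the C-C bond is a triple bond, not a double bond. No other fragment satisfies the full query, so there is no match.

No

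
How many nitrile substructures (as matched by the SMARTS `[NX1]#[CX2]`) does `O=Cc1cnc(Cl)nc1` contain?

0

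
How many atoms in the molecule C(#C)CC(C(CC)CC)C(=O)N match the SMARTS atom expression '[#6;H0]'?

Check the 12 heavy atoms by environment: 3× C (H2) → no; 3× C (H1) → no; 2× C (H0) → match; 1× O (H0) → no; 1× N (H2) → no; 2× C (H3) → no.
That gives 2 matching atoms.

2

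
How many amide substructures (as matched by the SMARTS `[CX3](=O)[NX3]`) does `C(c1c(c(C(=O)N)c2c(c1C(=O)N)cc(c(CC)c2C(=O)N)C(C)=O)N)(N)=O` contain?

4

[CX3](=O)[NX3] is the SMARTS for an amide: a carbonyl carbon bonded to a trivalent nitrogen.
The molecule carries 4 separate instances of a primary amide (-C(=O)NH2) meeting every constraint; each maps to a distinct set of atoms, giving 4 matches.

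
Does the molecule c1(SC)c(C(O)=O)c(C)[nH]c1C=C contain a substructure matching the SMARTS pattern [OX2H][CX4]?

The pattern [OX2H][CX4] describes a hydroxyl oxygen bound to an sp3 (X4) carbon — an aliphatic alcohol.
The closest candidate here is a carboxylic acid group (-C(=O)OH), but the -OH is on a CX3 carbonyl carbon, not a CX4 carbon. No other fragment satisfies the full query, so there is no match.

No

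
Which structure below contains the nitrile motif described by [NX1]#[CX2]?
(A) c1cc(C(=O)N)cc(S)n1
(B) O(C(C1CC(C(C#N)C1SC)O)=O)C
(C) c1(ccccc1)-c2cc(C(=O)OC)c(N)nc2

[NX1]#[CX2] describes a nitrogen triple-bonded to a two-connected carbon (a nitrile).
(A) has a primary amide (-C(=O)NH2) but the nitrogen is NX3, not NX1.
(B) contains a nitrile (-C#N), which satisfies every atom and bond constraint.
(C) has a primary amino group (-NH2) but the nitrogen is NX3 (three connections), not NX1 triple-bonded.
So the answer is (B).

B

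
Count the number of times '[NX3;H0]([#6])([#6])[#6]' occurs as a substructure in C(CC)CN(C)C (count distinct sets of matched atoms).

1

[NX3;H0]([#6])([#6])[#6] is the SMARTS for a tertiary amine: a trivalent nitrogen with no H, bonded to three carbons.
Exactly one fragment in the molecule meets all constraints, giving 1 match.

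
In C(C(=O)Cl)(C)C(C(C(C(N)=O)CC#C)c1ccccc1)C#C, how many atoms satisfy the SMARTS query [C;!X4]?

6

The query [C;!X4] means: aliphatic carbon that does not have four total connections.
Check the 22 heavy atoms by environment: 6× C (X4) → no; 2× C (X3) → match; 2× O (X1) → no; 1× Cl (X1) → no; 4× C (X2) → match; 6× c (aromatic, X3) → no; 1× N (X3) → no.
Summing the matching environments: 2 + 4 = 6 matching atoms.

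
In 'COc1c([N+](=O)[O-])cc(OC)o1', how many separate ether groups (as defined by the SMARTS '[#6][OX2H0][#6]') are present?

[#6][OX2H0][#6] is the SMARTS for an ether: an aliphatic oxygen bridging two carbons with no H on the oxygen.
The molecule carries 2 separate instances of a methoxy ether (-OCH3) meeting every constraint; each maps to a distinct set of atoms, giving 2 matches.

2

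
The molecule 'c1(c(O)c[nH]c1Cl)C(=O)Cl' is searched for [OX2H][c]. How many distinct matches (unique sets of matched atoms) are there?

1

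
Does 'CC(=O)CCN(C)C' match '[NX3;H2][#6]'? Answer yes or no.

No

The pattern [NX3;H2][#6] describes a trivalent nitrogen with two H attached to carbon — a primary amine.
The closest candidate here is a dimethylamino group (-N(CH3)2), but the nitrogen has H0, not H2. No other fragment satisfies the full query, so there is no match.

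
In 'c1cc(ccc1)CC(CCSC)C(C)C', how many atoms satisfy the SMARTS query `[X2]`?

1

The query [X2] means: any atom with exactly two total connections (bonds + H).
Check the 15 heavy atoms by environment: 8× C (X4) → no; 1× S (X2) → match; 6× c (aromatic, X3) → no.
That gives 1 matching atom.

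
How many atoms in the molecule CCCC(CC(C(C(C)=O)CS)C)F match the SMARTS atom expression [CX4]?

10

The query [CX4] means: C with X4: aliphatic carbon with exactly 4 total connections (bonds + H).
Check the 14 heavy atoms by environment: 10× C (X4) → match; 1× S (X2) → no; 1× F (X1) → no; 1× C (X3) → no; 1× O (X1) → no.
That gives 10 matching atoms.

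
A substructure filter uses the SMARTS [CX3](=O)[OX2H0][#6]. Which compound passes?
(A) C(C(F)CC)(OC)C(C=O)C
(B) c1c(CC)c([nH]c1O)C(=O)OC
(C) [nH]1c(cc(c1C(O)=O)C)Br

B

[CX3](=O)[OX2H0][#6] describes a carbonyl carbon bonded to an oxygen that is itself bonded to carbon (no H on that O) (an ester).
(A) has a methoxy ether (-OCH3) but the ether oxygen is not adjacent to a C=O carbon.
(B) contains a methyl-ester group (-C(=O)OCH3), which satisfies every atom and bond constraint.
(C) has a carboxylic acid group (-C(=O)OH) but the singly-bonded O carries H (OX2H1, not H0).
So the answer is (B).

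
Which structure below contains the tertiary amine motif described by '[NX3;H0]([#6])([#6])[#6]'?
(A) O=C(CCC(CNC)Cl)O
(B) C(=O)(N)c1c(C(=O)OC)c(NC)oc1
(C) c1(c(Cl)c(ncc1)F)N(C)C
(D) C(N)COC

C

[NX3;H0]([#6])([#6])[#6] describes a trivalent nitrogen with no H, bonded to three carbons (a tertiary amine).
(A) has an N-methylamino group (-NHCH3) but the nitrogen still has one H (H1), not H0.
(B) has an N-methylamino group (-NHCH3) but the nitrogen still has one H (H1), not H0.
(C) contains a dimethylamino group (-N(CH3)2), which satisfies every atom and bond constraint.
(D) has a primary amino group (-NH2) but the nitrogen has H2, not H0 with three carbons.
So the answer is (C).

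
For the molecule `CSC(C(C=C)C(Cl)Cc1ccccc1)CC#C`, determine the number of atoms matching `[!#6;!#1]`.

The query [!#6;!#1] means: not carbon and not hydrogen — any heteroatom.
Check the 18 heavy atoms by environment: 10× C → no; 1× S → match; 1× Cl → match; 6× c (aromatic) → no.
Summing the matching environments: 1 + 1 = 2 matching atoms.

2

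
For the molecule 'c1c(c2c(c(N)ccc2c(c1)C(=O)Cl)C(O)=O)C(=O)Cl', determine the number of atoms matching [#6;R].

10

Check the 20 heavy atoms by environment: 10× c (aromatic, in 6-ring) → match; 3× C (acyclic) → no; 4× O (acyclic) → no; 2× Cl (acyclic) → no; 1× N (acyclic) → no.
That gives 10 matching atoms.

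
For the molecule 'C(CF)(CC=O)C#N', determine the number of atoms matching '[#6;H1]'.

2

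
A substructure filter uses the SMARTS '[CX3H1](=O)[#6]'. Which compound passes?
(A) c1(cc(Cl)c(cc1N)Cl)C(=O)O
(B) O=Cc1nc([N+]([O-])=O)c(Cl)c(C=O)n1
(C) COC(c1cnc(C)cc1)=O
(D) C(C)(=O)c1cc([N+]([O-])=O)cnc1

B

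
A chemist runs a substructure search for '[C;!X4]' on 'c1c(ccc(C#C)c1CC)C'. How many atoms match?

The query [C;!X4] means: aliphatic carbon that does not have four total connections.
Check the 11 heavy atoms by environment: 6× c (aromatic, X3) → no; 3× C (X4) → no; 2× C (X2) → match.
That gives 2 matching atoms.

2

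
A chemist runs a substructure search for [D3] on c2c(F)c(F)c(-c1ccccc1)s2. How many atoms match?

4

Check the 13 heavy atoms by environment: 1× s (aromatic, D2) → no; 6× c (aromatic, D2) → no; 4× c (aromatic, D3) → match; 2× F (D1) → no.
That gives 4 matching atoms.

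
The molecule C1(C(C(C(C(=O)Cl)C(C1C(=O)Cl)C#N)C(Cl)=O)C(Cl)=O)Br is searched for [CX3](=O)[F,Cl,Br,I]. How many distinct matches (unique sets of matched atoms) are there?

4

[CX3](=O)[F,Cl,Br,I] is the SMARTS for an acyl halide: a carbonyl carbon bonded to a halogen.
The molecule carries 4 separate instances of an acyl chloride (-C(=O)Cl) meeting every constraint; each maps to a distinct set of atoms, giving 4 matches.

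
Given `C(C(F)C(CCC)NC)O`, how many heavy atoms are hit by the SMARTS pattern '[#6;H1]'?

2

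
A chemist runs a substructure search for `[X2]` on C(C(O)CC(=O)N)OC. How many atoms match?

Check the 9 heavy atoms by environment: 4× C (X4) → no; 2× O (X2) → match; 1× C (X3) → no; 1× O (X1) → no; 1× N (X3) → no.
That gives 2 matching atoms.

2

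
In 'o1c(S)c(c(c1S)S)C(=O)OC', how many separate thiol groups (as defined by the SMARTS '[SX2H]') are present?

3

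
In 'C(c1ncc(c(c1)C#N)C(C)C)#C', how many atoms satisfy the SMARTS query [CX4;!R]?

3

The query [CX4;!R] means: aliphatic carbon with four total connections, not in a ring.
Check the 13 heavy atoms by environment: 1× n (aromatic, X2, in 6-ring) → no; 5× c (aromatic, X3, in 6-ring) → no; 3× C (X2, acyclic) → no; 1× N (X1, acyclic) → no; 3× C (X4, acyclic) → match.
That gives 3 matching atoms.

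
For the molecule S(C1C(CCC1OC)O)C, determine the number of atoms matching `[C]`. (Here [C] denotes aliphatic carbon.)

7

The query [C] means: uppercase C matches aliphatic (non-aromatic) carbon only.
Check the 10 heavy atoms by environment: 7× C → match; 2× O → no; 1× S → no.
That gives 7 matching atoms.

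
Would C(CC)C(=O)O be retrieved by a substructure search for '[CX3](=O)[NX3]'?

No

The pattern [CX3](=O)[NX3] describes a carbonyl carbon bonded to a trivalent nitrogen — an amide.
The closest candidate here is a carboxylic acid group (-C(=O)OH), but the carbonyl is bonded to O, not to an NX3 nitrogen. No other fragment satisfies the full query, so there is no match.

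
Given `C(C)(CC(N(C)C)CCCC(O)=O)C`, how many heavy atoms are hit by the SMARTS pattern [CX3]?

1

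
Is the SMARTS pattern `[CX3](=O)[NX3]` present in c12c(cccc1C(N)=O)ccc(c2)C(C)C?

The pattern [CX3](=O)[NX3] describes a carbonyl carbon bonded to a trivalent nitrogen — an amide.
The molecule carries a primary amide (-C(=O)NH2), whose atoms satisfy every constraint of the query, so the pattern matches.

Yes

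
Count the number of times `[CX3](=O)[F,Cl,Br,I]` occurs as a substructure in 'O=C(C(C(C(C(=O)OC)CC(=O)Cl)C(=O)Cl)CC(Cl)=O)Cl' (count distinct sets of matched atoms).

4

[CX3](=O)[F,Cl,Br,I] is the SMARTS for an acyl halide: a carbonyl carbon bonded to a halogen.
The molecule carries 4 separate instances of an acyl chloride (-C(=O)Cl) meeting every constraint; each maps to a distinct set of atoms, giving 4 matches.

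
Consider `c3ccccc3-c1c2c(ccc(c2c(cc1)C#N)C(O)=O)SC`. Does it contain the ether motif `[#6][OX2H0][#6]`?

No

The pattern [#6][OX2H0][#6] describes an aliphatic oxygen bridging two carbons with no H on the oxygen — an ether.
The closest candidate here is a carboxylic acid group (-C(=O)OH), but the -OH oxygen has H1; the =O is OX1, not OX2. No other fragment satisfies the full query, so there is no match.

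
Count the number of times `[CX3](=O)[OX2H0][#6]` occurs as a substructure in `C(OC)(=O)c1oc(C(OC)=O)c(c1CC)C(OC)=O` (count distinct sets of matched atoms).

3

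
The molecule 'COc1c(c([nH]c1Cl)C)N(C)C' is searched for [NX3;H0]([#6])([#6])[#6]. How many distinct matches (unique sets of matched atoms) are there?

1

[NX3;H0]([#6])([#6])[#6] is the SMARTS for a tertiary amine: a trivalent nitrogen with no H, bonded to three carbons.
Exactly one fragment in the molecule meets all constraints, giving 1 match.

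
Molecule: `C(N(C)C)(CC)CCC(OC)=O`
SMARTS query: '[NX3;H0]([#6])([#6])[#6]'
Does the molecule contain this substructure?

Yes

The pattern [NX3;H0]([#6])([#6])[#6] describes a trivalent nitrogen with no H, bonded to three carbons — a tertiary amine.
The molecule carries a dimethylamino group (-N(CH3)2), whose atoms satisfy every constraint of the query, so the pattern matches.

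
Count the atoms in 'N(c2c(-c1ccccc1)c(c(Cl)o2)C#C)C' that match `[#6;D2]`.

6

The query [#6;D2] means: any carbon bonded to exactly two heavy atoms.
Check the 16 heavy atoms by environment: 1× o (aromatic, D2) → no; 5× c (aromatic, D3) → no; 1× Cl (D1) → no; 1× C (D2) → match; 2× C (D1) → no; 1× N (D2) → no; 5× c (aromatic, D2) → match.
Summing the matching environments: 1 + 5 = 6 matching atoms.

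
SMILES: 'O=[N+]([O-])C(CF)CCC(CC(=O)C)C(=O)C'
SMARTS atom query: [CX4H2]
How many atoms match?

4

The query [CX4H2] means: sp3 carbon (X4) with exactly two hydrogens.
Check the 16 heavy atoms by environment: 4× C (H2, X4) → match; 2× C (H1, X4) → no; 1× N (charge +1, H0, X3) → no; 1× O (charge -1, H0, X1) → no; 3× O (H0, X1) → no; 2× C (H0, X3) → no; 2× C (H3, X4) → no; 1× F (H0, X1) → no.
That gives 4 matching atoms.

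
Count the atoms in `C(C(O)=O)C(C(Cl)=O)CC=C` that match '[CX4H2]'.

2

The query [CX4H2] means: sp3 carbon (X4) with exactly two hydrogens.
Check the 11 heavy atoms by environment: 2× C (H2, X4) → match; 1× C (H1, X4) → no; 1× C (H1, X3) → no; 1× C (H2, X3) → no; 2× C (H0, X3) → no; 2× O (H0, X1) → no; 1× Cl (H0, X1) → no; 1× O (H1, X2) → no.
That gives 2 matching atoms.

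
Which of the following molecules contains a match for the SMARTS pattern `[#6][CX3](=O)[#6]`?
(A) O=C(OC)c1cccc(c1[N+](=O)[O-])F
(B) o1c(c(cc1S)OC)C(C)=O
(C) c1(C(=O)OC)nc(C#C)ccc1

B

[#6][CX3](=O)[#6] describes a carbonyl carbon (no H) flanked by two carbons (a ketone).
(A) has a methyl-ester group (-C(=O)OCH3) but one neighbour of the carbonyl carbon is O, not C.
(B) contains an acetyl/ketone group (-C(=O)CH3), which satisfies every atom and bond constraint.
(C) has a methyl-ester group (-C(=O)OCH3) but one neighbour of the carbonyl carbon is O, not C.
So the answer is (B).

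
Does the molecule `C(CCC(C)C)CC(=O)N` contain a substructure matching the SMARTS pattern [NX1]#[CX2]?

No

The pattern [NX1]#[CX2] describes a nitrogen triple-bonded to a two-connected carbon — a nitrile.
The closest candidate here is a primary amide (-C(=O)NH2), but the nitrogen is NX3, not NX1. No other fragment satisfies the full query, so there is no match.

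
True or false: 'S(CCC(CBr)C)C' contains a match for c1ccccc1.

False

The pattern c1ccccc1 describes six aromatic carbons in a ring — a benzene ring.
The closest candidate here is a methyl group (-CH3), but no six-membered all-carbon aromatic ring is present. No other fragment satisfies the full query, so there is no match.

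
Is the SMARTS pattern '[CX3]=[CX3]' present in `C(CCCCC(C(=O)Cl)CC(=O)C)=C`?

The pattern [CX3]=[CX3] describes a non-aromatic C=C double bond between two sp2 carbons — an alkene.
The molecule carries a vinyl group (-CH=CH2), whose atoms satisfy every constraint of the query, so the pattern matches.

Yes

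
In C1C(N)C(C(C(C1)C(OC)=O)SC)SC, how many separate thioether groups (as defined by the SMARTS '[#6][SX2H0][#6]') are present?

[#6][SX2H0][#6] is the SMARTS for a thioether: an aliphatic sulfur bridging two carbons with no H on the sulfur.
The molecule carries 2 separate instances of a methylthio ether (-SCH3) meeting every constraint; each maps to a distinct set of atoms, giving 2 matches.

2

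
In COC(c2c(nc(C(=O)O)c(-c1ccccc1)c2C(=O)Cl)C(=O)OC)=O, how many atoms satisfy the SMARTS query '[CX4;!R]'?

2

Check the 26 heavy atoms by environment: 1× n (aromatic, X2, in 6-ring) → no; 11× c (aromatic, X3, in 6-ring) → no; 4× C (X3, acyclic) → no; 4× O (X1, acyclic) → no; 3× O (X2, acyclic) → no; 2× C (X4, acyclic) → match; 1× Cl (X1, acyclic) → no.
That gives 2 matching atoms.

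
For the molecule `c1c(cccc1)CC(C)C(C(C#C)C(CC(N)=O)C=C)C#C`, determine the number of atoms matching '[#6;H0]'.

4

Check the 22 heavy atoms by environment: 3× C (H2) → no; 7× C (H1) → no; 3× C (H0) → match; 1× O (H0) → no; 1× N (H2) → no; 1× c (aromatic, H0) → match; 5× c (aromatic, H1) → no; 1× C (H3) → no.
Summing the matching environments: 3 + 1 = 4 matching atoms.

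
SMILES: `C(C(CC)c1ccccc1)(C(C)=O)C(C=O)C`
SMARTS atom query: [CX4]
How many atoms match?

7

Check the 17 heavy atoms by environment: 7× C (X4) → match; 2× C (X3) → no; 2× O (X1) → no; 6× c (aromatic, X3) → no.
That gives 7 matching atoms.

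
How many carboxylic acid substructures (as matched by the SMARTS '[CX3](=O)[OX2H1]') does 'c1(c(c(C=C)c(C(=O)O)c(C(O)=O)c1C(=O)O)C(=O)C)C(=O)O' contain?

[CX3](=O)[OX2H1] is the SMARTS for a carboxylic acid: an sp2 carbon double-bonded to O and single-bonded to an -OH oxygen.
The molecule carries 4 separate instances of a carboxylic acid group (-C(=O)OH) meeting every constraint; each maps to a distinct set of atoms, giving 4 matches.

4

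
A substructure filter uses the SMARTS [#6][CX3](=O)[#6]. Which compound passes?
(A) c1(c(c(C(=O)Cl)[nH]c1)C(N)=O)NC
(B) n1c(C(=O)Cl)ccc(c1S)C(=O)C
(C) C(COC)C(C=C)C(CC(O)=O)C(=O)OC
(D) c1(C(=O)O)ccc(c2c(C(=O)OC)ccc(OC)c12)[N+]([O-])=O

B

[#6][CX3](=O)[#6] describes a carbonyl carbon (no H) flanked by two carbons (a ketone).
(A) has a primary amide (-C(=O)NH2) but one neighbour of the carbonyl carbon is N, not C.
(B) contains an acetyl/ketone group (-C(=O)CH3), which satisfies every atom and bond constraint.
(C) has a carboxylic acid group (-C(=O)OH) but one neighbour of the carbonyl carbon is O, not C.
(D) has a carboxylic acid group (-C(=O)OH) but one neighbour of the carbonyl carbon is O, not C.
So the answer is (B).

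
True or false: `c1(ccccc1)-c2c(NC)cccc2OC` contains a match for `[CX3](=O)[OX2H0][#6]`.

False

The pattern [CX3](=O)[OX2H0][#6] describes a carbonyl carbon bonded to an oxygen that is itself bonded to carbon (no H on that O) — an ester.
The closest candidate here is a methoxy ether (-OCH3), but the ether oxygen is not adjacent to a C=O carbon. No other fragment satisfies the full query, so there is no match.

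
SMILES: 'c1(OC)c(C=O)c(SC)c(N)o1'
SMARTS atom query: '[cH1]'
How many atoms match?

0

The query [cH1] means: aromatic carbon bearing exactly one hydrogen.
Check the 12 heavy atoms by environment: 1× o (aromatic, H0) → no; 4× c (aromatic, H0) → no; 1× S (H0) → no; 2× C (H3) → no; 1× N (H2) → no; 1× C (H1) → no; 2× O (H0) → no.
No environment satisfies the query, so 0 matching atoms.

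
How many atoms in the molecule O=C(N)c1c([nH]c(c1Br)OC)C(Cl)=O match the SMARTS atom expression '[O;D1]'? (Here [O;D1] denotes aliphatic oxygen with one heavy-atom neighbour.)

The query [O;D1] means: aliphatic oxygen bonded to exactly one heavy atom.
Check the 14 heavy atoms by environment: 1× n (aromatic, D2) → no; 4× c (aromatic, D3) → no; 1× Br (D1) → no; 2× C (D3) → no; 2× O (D1) → match; 1× N (D1) → no; 1× O (D2) → no; 1× C (D1) → no; 1× Cl (D1) → no.
That gives 2 matching atoms.

2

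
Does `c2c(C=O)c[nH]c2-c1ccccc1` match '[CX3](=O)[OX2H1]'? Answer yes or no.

The pattern [CX3](=O)[OX2H1] describes an sp2 carbon double-bonded to O and single-bonded to an -OH oxygen — a carboxylic acid.
The closest candidate here is an aldehyde (-CHO), but there is no singly-bonded oxygen on the carbonyl carbon. No other fragment satisfies the full query, so there is no match.

No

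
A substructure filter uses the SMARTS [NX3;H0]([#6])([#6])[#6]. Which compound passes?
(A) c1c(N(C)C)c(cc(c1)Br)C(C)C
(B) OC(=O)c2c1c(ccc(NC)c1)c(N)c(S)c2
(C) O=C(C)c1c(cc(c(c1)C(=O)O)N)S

A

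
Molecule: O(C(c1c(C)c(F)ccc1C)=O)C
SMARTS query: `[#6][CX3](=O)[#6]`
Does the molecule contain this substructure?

No

The pattern [#6][CX3](=O)[#6] describes a carbonyl carbon (no H) flanked by two carbons — a ketone.
The closest candidate here is a methyl-ester group (-C(=O)OCH3), but one neighbour of the carbonyl carbon is O, not C. No other fragment satisfies the full query, so there is no match.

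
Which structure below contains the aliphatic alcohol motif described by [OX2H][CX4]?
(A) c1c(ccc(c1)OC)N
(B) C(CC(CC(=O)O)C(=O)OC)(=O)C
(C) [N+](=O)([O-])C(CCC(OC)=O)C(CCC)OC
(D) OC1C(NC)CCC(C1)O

D

[OX2H][CX4] describes a hydroxyl oxygen bound to an sp3 (X4) carbon (an aliphatic alcohol).
(A) has a methoxy ether (-OCH3) but the oxygen has H0 (ether), not H1.
(B) has a carboxylic acid group (-C(=O)OH) but the -OH is on a CX3 carbonyl carbon, not a CX4 carbon.
(C) has a methoxy ether (-OCH3) but the oxygen has H0 (ether), not H1.
(D) contains a hydroxyl group (-OH), which satisfies every atom and bond constraint.
So the answer is (D).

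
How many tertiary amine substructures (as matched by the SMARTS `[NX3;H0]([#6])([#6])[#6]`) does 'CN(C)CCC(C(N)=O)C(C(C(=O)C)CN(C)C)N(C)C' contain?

3

[NX3;H0]([#6])([#6])[#6] is the SMARTS for a tertiary amine: a trivalent nitrogen with no H, bonded to three carbons.
The molecule carries 3 separate instances of a dimethylamino group (-N(CH3)2) meeting every constraint; each maps to a distinct set of atoms, giving 3 matches.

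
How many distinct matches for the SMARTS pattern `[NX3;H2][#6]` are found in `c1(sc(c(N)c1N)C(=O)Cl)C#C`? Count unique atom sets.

2

[NX3;H2][#6] is the SMARTS for a primary amine: a trivalent nitrogen with two H attached to carbon.
The molecule carries 2 separate instances of a primary amino group (-NH2) meeting every constraint; each maps to a distinct set of atoms, giving 2 matches.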